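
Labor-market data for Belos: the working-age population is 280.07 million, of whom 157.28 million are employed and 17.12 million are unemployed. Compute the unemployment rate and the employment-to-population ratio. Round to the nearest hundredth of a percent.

Unemployment rate ≈ 9.82%; employment-population ratio ≈ 56.16%.

Labor force = employed + unemployed = 157.28 + 17.12 = 174.40 million.
Unemployment rate = 17.12 / 174.40 = 9.82%.
Employment-population ratio = 157.28 / 280.07 = 56.16%.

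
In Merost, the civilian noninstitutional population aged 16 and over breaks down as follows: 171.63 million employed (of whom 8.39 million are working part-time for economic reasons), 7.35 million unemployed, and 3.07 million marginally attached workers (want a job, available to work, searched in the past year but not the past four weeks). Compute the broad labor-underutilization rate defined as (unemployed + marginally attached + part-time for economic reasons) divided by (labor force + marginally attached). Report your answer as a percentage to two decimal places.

Labor force = 171.63 + 7.35 = 178.98 million.
Numerator = 7.35 + 3.07 + 8.39 = 18.81 million.
Denominator = 178.98 + 3.07 = 182.05 million.
Broad rate = 18.81 / 182.05 = 10.33%.

Broad underutilization rate ≈ 10.33%.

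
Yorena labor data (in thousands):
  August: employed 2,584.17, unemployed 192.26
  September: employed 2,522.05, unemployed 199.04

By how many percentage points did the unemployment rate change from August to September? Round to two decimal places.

The unemployment rate changed by +0.39 percentage points.

August: labor force = 2,584.17 + 192.26 = 2,776.43; u = 192.26/2,776.43 = 6.92%.
September: labor force = 2,522.05 + 199.04 = 2,721.09; u = 199.04/2,721.09 = 7.31%.
Change = 7.31% − 6.92% = +0.39 pp.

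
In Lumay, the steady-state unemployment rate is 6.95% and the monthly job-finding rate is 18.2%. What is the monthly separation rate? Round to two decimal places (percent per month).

Separation rate ≈ 1.36% per month.

From u* = s/(s+f): s = u·f/(1−u).
s = 0.0695 × 18.2 / (1 − 0.0695) = 1.2649 / 0.9305 ≈ 1.36% per month.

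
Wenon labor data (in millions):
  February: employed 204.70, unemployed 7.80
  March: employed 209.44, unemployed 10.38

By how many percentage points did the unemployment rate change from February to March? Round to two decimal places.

The unemployment rate changed by +1.05 percentage points.

February: labor force = 204.70 + 7.80 = 212.50; u = 7.80/212.50 = 3.67%.
March: labor force = 209.44 + 10.38 = 219.82; u = 10.38/219.82 = 4.72%.
Change = 4.72% − 3.67% = +1.05 pp.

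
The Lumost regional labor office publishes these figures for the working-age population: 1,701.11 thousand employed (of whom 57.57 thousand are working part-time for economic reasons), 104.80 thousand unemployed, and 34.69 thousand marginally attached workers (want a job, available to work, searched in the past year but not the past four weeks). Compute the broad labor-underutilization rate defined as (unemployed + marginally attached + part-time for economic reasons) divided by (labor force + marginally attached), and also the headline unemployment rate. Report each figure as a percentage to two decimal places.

Broad underutilization rate ≈ 10.71%; headline unemployment rate ≈ 5.80%.

Labor force = 1,701.11 + 104.80 = 1,805.91 thousand.
Numerator = 104.80 + 34.69 + 57.57 = 197.06 thousand.
Denominator = 1,805.91 + 34.69 = 1,840.60 thousand.
Broad rate = 197.06 / 1,840.60 = 10.71%.
Headline unemployment rate = 104.80 / 1,805.91 = 5.80%.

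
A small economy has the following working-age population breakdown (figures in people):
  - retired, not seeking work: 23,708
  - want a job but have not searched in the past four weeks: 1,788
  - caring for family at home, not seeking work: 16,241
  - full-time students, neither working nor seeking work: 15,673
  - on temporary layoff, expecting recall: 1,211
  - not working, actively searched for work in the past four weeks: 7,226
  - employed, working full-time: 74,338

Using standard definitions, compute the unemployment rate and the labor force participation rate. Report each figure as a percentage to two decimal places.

Unemployment rate ≈ 10.19%; labor force participation rate ≈ 59.05%.

Employed = 74,338.
Unemployed = 1,211 + 7,226 = 8,437 (jobless and actively searching, or on temporary layoff).
Labor force = 74,338 + 8,437 = 82,775.
Not in labor force = 23,708 + 1,788 + 16,241 + 15,673 = 57,410 (those not working and not actively searching are outside the labor force — including those who want a job but have given up searching).
Civilian working-age population = 82,775 + 57,410 = 140,185.
Unemployment rate = 8,437 / 82,775 = 10.19%.
Labor force participation rate = 82,775 / 140,185 = 59.05%.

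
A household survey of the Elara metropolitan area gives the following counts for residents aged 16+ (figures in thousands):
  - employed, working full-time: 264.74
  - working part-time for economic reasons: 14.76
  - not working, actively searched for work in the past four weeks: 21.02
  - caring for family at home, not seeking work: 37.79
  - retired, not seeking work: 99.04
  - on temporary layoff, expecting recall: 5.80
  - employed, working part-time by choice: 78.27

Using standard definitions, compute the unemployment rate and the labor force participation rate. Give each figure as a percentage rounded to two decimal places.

Unemployment rate ≈ 6.97%; labor force participation rate ≈ 73.76%.

Employed = 264.74 + 14.76 + 78.27 = 357.77 thousand (anyone who worked, including part-time for economic reasons, counts as employed).
Unemployed = 21.02 + 5.80 = 26.82 thousand (jobless and actively searching, or on temporary layoff).
Labor force = 357.77 + 26.82 = 384.59 thousand.
Not in labor force = 37.79 + 99.04 = 136.83 thousand (those not working and not actively searching are outside the labor force).
Civilian working-age population = 384.59 + 136.83 = 521.42 thousand.
Unemployment rate = 26.82 / 384.59 = 6.97%.
Labor force participation rate = 384.59 / 521.42 = 73.76%.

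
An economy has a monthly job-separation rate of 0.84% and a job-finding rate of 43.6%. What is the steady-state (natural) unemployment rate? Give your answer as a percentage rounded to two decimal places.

At steady state the flows balance: s·E = f·U, so U/(E+U) = s/(s+f).
u* = 0.84 / (0.84 + 43.6) = 0.84 / 44.44 = 1.89%.

Steady-state unemployment rate ≈ 1.89%.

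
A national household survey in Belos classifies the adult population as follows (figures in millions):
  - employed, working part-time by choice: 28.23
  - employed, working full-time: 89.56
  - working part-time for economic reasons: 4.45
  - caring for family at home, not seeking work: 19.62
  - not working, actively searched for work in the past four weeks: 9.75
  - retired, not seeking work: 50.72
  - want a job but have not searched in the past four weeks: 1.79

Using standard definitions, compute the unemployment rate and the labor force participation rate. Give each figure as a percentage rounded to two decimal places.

Employed = 28.23 + 89.56 + 4.45 = 122.24 million (anyone who worked, including part-time for economic reasons, counts as employed).
Unemployed = 9.75 million.
Labor force = 122.24 + 9.75 = 131.99 million.
Not in labor force = 19.62 + 50.72 + 1.79 = 72.13 million (those not working and not actively searching are outside the labor force — including those who want a job but have given up searching).
Civilian working-age population = 131.99 + 72.13 = 204.12 million.
Unemployment rate = 9.75 / 131.99 = 7.39%.
Labor force participation rate = 131.99 / 204.12 = 64.66%.

Unemployment rate ≈ 7.39%; labor force participation rate ≈ 64.66%.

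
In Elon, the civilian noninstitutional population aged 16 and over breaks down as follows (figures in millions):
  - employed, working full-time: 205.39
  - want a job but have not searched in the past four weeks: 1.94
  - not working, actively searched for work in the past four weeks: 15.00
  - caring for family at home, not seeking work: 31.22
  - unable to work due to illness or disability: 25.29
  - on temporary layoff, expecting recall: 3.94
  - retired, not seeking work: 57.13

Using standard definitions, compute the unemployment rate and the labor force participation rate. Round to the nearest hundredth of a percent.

Unemployment rate ≈ 8.44%; labor force participation rate ≈ 66.00%.

Employed = 205.39 million.
Unemployed = 15.00 + 3.94 = 18.94 million (jobless and actively searching, or on temporary layoff).
Labor force = 205.39 + 18.94 = 224.33 million.
Not in labor force = 1.94 + 31.22 + 25.29 + 57.13 = 115.58 million (those not working and not actively searching are outside the labor force — including those who want a job but have given up searching).
Civilian working-age population = 224.33 + 115.58 = 339.91 million.
Unemployment rate = 18.94 / 224.33 = 8.44%.
Labor force participation rate = 224.33 / 339.91 = 66.00%.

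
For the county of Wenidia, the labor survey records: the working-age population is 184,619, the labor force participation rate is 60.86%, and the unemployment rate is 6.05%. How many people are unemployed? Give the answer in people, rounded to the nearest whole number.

Labor force = 0.6086 × 184,619 = 112,359.
Unemployed = 0.0605 × 112,359 ≈ 6,798.

About 6,798 are unemployed.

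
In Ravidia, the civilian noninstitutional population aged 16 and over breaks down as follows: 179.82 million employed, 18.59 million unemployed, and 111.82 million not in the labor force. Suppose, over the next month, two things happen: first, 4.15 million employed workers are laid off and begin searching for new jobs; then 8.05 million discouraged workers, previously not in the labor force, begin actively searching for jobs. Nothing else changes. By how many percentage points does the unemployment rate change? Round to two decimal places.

Initially, labor force = 179.82 + 18.59 = 198.41 million, so u = 18.59/198.41 = 9.37%.
After the first change, employed falls and unemployed rises by 4.15; labor force unchanged → E = 175.67, U = 22.74, labor force = 198.41 million.
After the second change, unemployed and labor force both rise by 8.05 → E = 175.67, U = 30.79, labor force = 206.46 million.
New unemployment rate = 30.79 / 206.46 = 14.91%.
Change = 14.91% − 9.37% = +5.54 percentage points.

The unemployment rate changes by +5.54 percentage points.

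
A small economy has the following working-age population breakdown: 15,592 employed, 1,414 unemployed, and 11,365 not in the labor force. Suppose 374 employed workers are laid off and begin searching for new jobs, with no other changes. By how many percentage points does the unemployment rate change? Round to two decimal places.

Initially, labor force = 15,592 + 1,414 = 17,006, so u = 1,414/17,006 = 8.31%.
After the change, employed falls and unemployed rises by 374; labor force unchanged → E = 15,218, U = 1,788, labor force = 17,006.
New unemployment rate = 1,788 / 17,006 = 10.51%.
Change = 10.51% − 8.31% = +2.20 percentage points.

The unemployment rate changes by +2.20 percentage points.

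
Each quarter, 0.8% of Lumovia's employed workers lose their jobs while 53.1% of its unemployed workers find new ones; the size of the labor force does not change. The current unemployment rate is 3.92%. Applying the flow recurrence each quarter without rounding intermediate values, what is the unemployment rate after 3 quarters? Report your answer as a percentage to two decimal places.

Unemployment rate after three quarters ≈ 1.72%.

With a fixed labor force, u_{t+1} = u_t + s·(1−u_t) − f·u_t = u_t·(1−s−f) + s.
Here 1−s−f = 0.461 and s = 0.008.
u_1 = 0.039200 × 0.461 + 0.008 = 0.026071.
u_2 = 0.026071 × 0.461 + 0.008 = 0.020019.
u_3 = 0.020019 × 0.461 + 0.008 = 0.017229.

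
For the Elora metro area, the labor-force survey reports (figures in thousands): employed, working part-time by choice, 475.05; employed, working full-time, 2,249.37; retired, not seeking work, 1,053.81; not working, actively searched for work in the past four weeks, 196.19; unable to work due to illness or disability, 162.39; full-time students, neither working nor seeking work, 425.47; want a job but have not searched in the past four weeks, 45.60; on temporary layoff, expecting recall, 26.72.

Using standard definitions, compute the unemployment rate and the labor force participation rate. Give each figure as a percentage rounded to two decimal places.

Employed = 475.05 + 2,249.37 = 2,724.42 thousand.
Unemployed = 196.19 + 26.72 = 222.91 thousand (jobless and actively searching, or on temporary layoff).
Labor force = 2,724.42 + 222.91 = 2,947.33 thousand.
Not in labor force = 1,053.81 + 162.39 + 425.47 + 45.60 = 1,687.27 thousand (those not working and not actively searching are outside the labor force — including those who want a job but have given up searching).
Civilian working-age population = 2,947.33 + 1,687.27 = 4,634.60 thousand.
Unemployment rate = 222.91 / 2,947.33 = 7.56%.
Labor force participation rate = 2,947.33 / 4,634.60 = 63.59%.

Unemployment rate ≈ 7.56%; labor force participation rate ≈ 63.59%.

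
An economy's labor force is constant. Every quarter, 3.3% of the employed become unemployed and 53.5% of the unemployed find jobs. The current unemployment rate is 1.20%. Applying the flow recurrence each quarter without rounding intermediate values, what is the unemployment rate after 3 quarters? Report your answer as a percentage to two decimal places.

With a fixed labor force, u_{t+1} = u_t + s·(1−u_t) − f·u_t = u_t·(1−s−f) + s.
Here 1−s−f = 0.432 and s = 0.033.
u_1 = 0.012000 × 0.432 + 0.033 = 0.038184.
u_2 = 0.038184 × 0.432 + 0.033 = 0.049495.
u_3 = 0.049495 × 0.432 + 0.033 = 0.054382.

Unemployment rate after three quarters ≈ 5.44%.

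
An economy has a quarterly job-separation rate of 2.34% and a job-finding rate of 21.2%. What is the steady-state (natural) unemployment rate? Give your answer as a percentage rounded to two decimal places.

At steady state the flows balance: s·E = f·U, so U/(E+U) = s/(s+f).
u* = 2.34 / (2.34 + 21.2) = 2.34 / 23.54 = 9.94%.

Steady-state unemployment rate ≈ 9.94%.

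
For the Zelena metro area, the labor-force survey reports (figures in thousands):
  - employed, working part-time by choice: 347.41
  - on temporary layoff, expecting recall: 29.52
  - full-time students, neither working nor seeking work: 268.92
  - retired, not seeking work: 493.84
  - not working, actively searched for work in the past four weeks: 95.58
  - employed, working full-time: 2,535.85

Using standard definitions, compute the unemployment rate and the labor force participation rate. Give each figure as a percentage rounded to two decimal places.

Employed = 347.41 + 2,535.85 = 2,883.26 thousand.
Unemployed = 29.52 + 95.58 = 125.10 thousand (jobless and actively searching, or on temporary layoff).
Labor force = 2,883.26 + 125.10 = 3,008.36 thousand.
Not in labor force = 268.92 + 493.84 = 762.76 thousand (those not working and not actively searching are outside the labor force).
Civilian working-age population = 3,008.36 + 762.76 = 3,771.12 thousand.
Unemployment rate = 125.10 / 3,008.36 = 4.16%.
Labor force participation rate = 3,008.36 / 3,771.12 = 79.77%.

Unemployment rate ≈ 4.16%; labor force participation rate ≈ 79.77%.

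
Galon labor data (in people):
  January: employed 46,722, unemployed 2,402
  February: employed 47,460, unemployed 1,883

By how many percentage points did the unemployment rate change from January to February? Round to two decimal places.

January: labor force = 46,722 + 2,402 = 49,124; u = 2,402/49,124 = 4.89%.
February: labor force = 47,460 + 1,883 = 49,343; u = 1,883/49,343 = 3.82%.
Change = 3.82% − 4.89% = −1.07 pp.

The unemployment rate changed by −1.07 percentage points.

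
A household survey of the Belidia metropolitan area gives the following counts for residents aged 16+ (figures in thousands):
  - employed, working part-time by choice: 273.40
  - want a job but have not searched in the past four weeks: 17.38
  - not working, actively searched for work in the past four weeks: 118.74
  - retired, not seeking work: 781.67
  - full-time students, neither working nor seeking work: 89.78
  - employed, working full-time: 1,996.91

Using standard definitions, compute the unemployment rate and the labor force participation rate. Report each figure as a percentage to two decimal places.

Unemployment rate ≈ 4.97%; labor force participation rate ≈ 72.88%.

Employed = 273.40 + 1,996.91 = 2,270.31 thousand.
Unemployed = 118.74 thousand.
Labor force = 2,270.31 + 118.74 = 2,389.05 thousand.
Not in labor force = 17.38 + 781.67 + 89.78 = 888.83 thousand (those not working and not actively searching are outside the labor force — including those who want a job but have given up searching).
Civilian working-age population = 2,389.05 + 888.83 = 3,277.88 thousand.
Unemployment rate = 118.74 / 2,389.05 = 4.97%.
Labor force participation rate = 2,389.05 / 3,277.88 = 72.88%.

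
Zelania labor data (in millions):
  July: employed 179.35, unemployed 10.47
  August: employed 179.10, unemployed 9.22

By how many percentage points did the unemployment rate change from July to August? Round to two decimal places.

July: labor force = 179.35 + 10.47 = 189.82; u = 10.47/189.82 = 5.52%.
August: labor force = 179.10 + 9.22 = 188.32; u = 9.22/188.32 = 4.90%.
Change = 4.90% − 5.52% = −0.62 pp.

The unemployment rate changed by −0.62 percentage points.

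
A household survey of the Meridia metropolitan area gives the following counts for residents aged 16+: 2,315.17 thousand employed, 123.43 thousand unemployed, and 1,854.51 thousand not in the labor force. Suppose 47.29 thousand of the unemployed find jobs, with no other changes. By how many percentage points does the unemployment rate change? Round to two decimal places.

The unemployment rate changes by −1.94 percentage points.

Initially, labor force = 2,315.17 + 123.43 = 2,438.60 thousand, so u = 123.43/2,438.60 = 5.06%.
After the change, unemployed falls and employed rises by 47.29; labor force unchanged → E = 2,362.46, U = 76.14, labor force = 2,438.60 thousand.
New unemployment rate = 76.14 / 2,438.60 = 3.12%.
Change = 3.12% − 5.06% = −1.94 percentage points.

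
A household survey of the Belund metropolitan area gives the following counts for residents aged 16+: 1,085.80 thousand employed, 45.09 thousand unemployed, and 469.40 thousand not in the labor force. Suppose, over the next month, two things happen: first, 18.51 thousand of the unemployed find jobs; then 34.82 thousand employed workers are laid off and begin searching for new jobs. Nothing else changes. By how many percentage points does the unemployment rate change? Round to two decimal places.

The unemployment rate changes by +1.44 percentage points.

Initially, labor force = 1,085.80 + 45.09 = 1,130.89 thousand, so u = 45.09/1,130.89 = 3.99%.
After the first change, unemployed falls and employed rises by 18.51; labor force unchanged → E = 1,104.31, U = 26.58, labor force = 1,130.89 thousand.
After the second change, employed falls and unemployed rises by 34.82; labor force unchanged → E = 1,069.49, U = 61.40, labor force = 1,130.89 thousand.
New unemployment rate = 61.40 / 1,130.89 = 5.43%.
Change = 5.43% − 3.99% = +1.44 percentage points.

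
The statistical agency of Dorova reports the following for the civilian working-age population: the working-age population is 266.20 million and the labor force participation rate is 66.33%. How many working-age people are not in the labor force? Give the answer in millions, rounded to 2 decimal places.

Share not in the labor force = 1 − 0.6633 = 0.3367.
Not in labor force = 0.3367 × 266.20 ≈ 89.63 million.

About 89.63 million are not in the labor force.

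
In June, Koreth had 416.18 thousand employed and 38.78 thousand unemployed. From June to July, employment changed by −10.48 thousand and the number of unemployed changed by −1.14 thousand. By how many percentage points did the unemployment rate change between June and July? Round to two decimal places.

June: labor force = 416.18 + 38.78 = 454.96; u = 38.78/454.96 = 8.52%.
July: labor force = 405.70 + 37.64 = 443.34; u = 37.64/443.34 = 8.49%.
Change = 8.49% − 8.52% = −0.03 pp.

The unemployment rate changed by −0.03 percentage points.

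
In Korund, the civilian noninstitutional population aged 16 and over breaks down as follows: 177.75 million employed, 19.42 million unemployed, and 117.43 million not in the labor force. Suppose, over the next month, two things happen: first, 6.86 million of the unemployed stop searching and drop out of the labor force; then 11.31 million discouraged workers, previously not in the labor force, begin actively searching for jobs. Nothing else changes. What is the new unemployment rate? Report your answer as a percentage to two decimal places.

Initially, labor force = 177.75 + 19.42 = 197.17 million, so u = 19.42/197.17 = 9.85%.
After the first change, unemployed and labor force both fall by 6.86 → E = 177.75, U = 12.56, labor force = 190.31 million.
After the second change, unemployed and labor force both rise by 11.31 → E = 177.75, U = 23.87, labor force = 201.62 million.
New unemployment rate = 23.87 / 201.62 = 11.84%.

New unemployment rate ≈ 11.84%.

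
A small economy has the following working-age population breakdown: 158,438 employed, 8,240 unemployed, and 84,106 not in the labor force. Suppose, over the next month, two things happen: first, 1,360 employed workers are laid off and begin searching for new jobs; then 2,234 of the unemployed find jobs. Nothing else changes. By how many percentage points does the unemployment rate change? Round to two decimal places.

The unemployment rate changes by −0.52 percentage points.

Initially, labor force = 158,438 + 8,240 = 166,678, so u = 8,240/166,678 = 4.94%.
After the first change, employed falls and unemployed rises by 1,360; labor force unchanged → E = 157,078, U = 9,600, labor force = 166,678.
After the second change, unemployed falls and employed rises by 2,234; labor force unchanged → E = 159,312, U = 7,366, labor force = 166,678.
New unemployment rate = 7,366 / 166,678 = 4.42%.
Change = 4.42% − 4.94% = −0.52 percentage points.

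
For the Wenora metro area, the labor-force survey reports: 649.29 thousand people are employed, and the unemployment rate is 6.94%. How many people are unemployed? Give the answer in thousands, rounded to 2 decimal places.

Let U be the number unemployed. The labor force is E + U, and U/(E+U) = 0.0694.
So U = 0.0694 × 649.29 / (1 − 0.0694) = 45.0607 / 0.9306 ≈ 48.42 thousand.

About 48.42 thousand are unemployed.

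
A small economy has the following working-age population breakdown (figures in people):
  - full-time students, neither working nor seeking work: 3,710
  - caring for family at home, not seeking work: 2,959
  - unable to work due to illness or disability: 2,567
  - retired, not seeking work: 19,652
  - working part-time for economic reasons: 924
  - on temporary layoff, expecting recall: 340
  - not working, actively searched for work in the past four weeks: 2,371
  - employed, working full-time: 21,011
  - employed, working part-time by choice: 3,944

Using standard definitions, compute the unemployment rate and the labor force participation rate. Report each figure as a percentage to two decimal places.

Unemployment rate ≈ 9.48%; labor force participation rate ≈ 49.74%.

Employed = 924 + 21,011 + 3,944 = 25,879 (anyone who worked, including part-time for economic reasons, counts as employed).
Unemployed = 340 + 2,371 = 2,711 (jobless and actively searching, or on temporary layoff).
Labor force = 25,879 + 2,711 = 28,590.
Not in labor force = 3,710 + 2,959 + 2,567 + 19,652 = 28,888 (those not working and not actively searching are outside the labor force).
Civilian working-age population = 28,590 + 28,888 = 57,478.
Unemployment rate = 2,711 / 28,590 = 9.48%.
Labor force participation rate = 28,590 / 57,478 = 49.74%.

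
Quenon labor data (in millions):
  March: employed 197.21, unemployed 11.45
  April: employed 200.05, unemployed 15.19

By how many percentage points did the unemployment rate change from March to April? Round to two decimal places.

March: labor force = 197.21 + 11.45 = 208.66; u = 11.45/208.66 = 5.49%.
April: labor force = 200.05 + 15.19 = 215.24; u = 15.19/215.24 = 7.06%.
Change = 7.06% − 5.49% = +1.57 pp.

The unemployment rate changed by +1.57 percentage points.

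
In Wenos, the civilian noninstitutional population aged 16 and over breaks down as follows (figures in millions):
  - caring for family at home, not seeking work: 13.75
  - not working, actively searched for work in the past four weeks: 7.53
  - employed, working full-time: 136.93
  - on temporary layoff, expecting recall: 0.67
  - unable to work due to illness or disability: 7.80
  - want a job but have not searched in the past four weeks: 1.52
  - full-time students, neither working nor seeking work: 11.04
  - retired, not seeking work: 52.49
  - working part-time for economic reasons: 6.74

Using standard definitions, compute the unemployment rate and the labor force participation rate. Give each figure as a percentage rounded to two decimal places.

Employed = 136.93 + 6.74 = 143.67 million (anyone who worked, including part-time for economic reasons, counts as employed).
Unemployed = 7.53 + 0.67 = 8.20 million (jobless and actively searching, or on temporary layoff).
Labor force = 143.67 + 8.20 = 151.87 million.
Not in labor force = 13.75 + 7.80 + 1.52 + 11.04 + 52.49 = 86.60 million (those not working and not actively searching are outside the labor force — including those who want a job but have given up searching).
Civilian working-age population = 151.87 + 86.60 = 238.47 million.
Unemployment rate = 8.20 / 151.87 = 5.40%.
Labor force participation rate = 151.87 / 238.47 = 63.69%.

Unemployment rate ≈ 5.40%; labor force participation rate ≈ 63.69%.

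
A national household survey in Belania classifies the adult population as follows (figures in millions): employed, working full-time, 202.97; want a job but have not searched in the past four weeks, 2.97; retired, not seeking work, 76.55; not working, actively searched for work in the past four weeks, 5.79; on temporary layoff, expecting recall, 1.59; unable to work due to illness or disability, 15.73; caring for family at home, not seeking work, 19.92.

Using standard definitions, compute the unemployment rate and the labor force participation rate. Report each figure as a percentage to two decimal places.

Unemployment rate ≈ 3.51%; labor force participation rate ≈ 64.62%.

Employed = 202.97 million.
Unemployed = 5.79 + 1.59 = 7.38 million (jobless and actively searching, or on temporary layoff).
Labor force = 202.97 + 7.38 = 210.35 million.
Not in labor force = 2.97 + 76.55 + 15.73 + 19.92 = 115.17 million (those not working and not actively searching are outside the labor force — including those who want a job but have given up searching).
Civilian working-age population = 210.35 + 115.17 = 325.52 million.
Unemployment rate = 7.38 / 210.35 = 3.51%.
Labor force participation rate = 210.35 / 325.52 = 64.62%.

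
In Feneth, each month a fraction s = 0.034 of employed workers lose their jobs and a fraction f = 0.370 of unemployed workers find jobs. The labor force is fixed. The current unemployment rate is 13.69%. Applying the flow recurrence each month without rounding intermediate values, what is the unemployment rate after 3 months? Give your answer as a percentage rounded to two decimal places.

With a fixed labor force, u_{t+1} = u_t + s·(1−u_t) − f·u_t = u_t·(1−s−f) + s.
Here 1−s−f = 0.596 and s = 0.034.
u_1 = 0.136900 × 0.596 + 0.034 = 0.115592.
u_2 = 0.115592 × 0.596 + 0.034 = 0.102893.
u_3 = 0.102893 × 0.596 + 0.034 = 0.095324.

Unemployment rate after three months ≈ 9.53%.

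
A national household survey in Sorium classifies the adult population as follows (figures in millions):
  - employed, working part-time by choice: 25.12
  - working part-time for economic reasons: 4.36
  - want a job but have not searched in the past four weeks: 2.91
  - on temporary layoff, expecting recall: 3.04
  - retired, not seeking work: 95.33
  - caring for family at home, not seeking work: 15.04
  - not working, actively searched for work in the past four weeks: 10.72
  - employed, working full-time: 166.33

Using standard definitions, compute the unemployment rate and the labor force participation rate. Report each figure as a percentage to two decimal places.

Employed = 25.12 + 4.36 + 166.33 = 195.81 million (anyone who worked, including part-time for economic reasons, counts as employed).
Unemployed = 3.04 + 10.72 = 13.76 million (jobless and actively searching, or on temporary layoff).
Labor force = 195.81 + 13.76 = 209.57 million.
Not in labor force = 2.91 + 95.33 + 15.04 = 113.28 million (those not working and not actively searching are outside the labor force — including those who want a job but have given up searching).
Civilian working-age population = 209.57 + 113.28 = 322.85 million.
Unemployment rate = 13.76 / 209.57 = 6.57%.
Labor force participation rate = 209.57 / 322.85 = 64.91%.

Unemployment rate ≈ 6.57%; labor force participation rate ≈ 64.91%.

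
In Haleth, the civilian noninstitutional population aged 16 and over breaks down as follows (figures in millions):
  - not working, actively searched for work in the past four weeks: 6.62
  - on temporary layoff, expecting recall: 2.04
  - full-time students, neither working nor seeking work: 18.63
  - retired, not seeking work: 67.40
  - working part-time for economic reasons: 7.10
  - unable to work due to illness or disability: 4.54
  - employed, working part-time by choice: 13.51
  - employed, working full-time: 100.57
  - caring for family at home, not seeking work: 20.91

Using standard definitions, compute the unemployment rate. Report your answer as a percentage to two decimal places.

Employed = 7.10 + 13.51 + 100.57 = 121.18 million (anyone who worked, including part-time for economic reasons, counts as employed).
Unemployed = 6.62 + 2.04 = 8.66 million (jobless and actively searching, or on temporary layoff).
Labor force = 121.18 + 8.66 = 129.84 million.
Unemployment rate = 8.66 / 129.84 = 6.67%.

Unemployment rate ≈ 6.67%.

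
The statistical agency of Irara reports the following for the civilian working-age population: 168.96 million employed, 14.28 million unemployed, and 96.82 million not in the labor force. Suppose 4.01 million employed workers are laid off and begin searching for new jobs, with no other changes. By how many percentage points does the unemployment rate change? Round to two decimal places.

Initially, labor force = 168.96 + 14.28 = 183.24 million, so u = 14.28/183.24 = 7.79%.
After the change, employed falls and unemployed rises by 4.01; labor force unchanged → E = 164.95, U = 18.29, labor force = 183.24 million.
New unemployment rate = 18.29 / 183.24 = 9.98%.
Change = 9.98% − 7.79% = +2.19 percentage points.

The unemployment rate changes by +2.19 percentage points.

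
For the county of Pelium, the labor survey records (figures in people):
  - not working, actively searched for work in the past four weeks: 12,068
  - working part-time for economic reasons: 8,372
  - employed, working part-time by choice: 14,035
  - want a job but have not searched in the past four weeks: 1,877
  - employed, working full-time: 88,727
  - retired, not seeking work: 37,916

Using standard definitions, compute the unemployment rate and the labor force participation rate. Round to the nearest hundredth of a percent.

Employed = 8,372 + 14,035 + 88,727 = 111,134 (anyone who worked, including part-time for economic reasons, counts as employed).
Unemployed = 12,068.
Labor force = 111,134 + 12,068 = 123,202.
Not in labor force = 1,877 + 37,916 = 39,793 (those not working and not actively searching are outside the labor force — including those who want a job but have given up searching).
Civilian working-age population = 123,202 + 39,793 = 162,995.
Unemployment rate = 12,068 / 123,202 = 9.80%.
Labor force participation rate = 123,202 / 162,995 = 75.59%.

Unemployment rate ≈ 9.80%; labor force participation rate ≈ 75.59%.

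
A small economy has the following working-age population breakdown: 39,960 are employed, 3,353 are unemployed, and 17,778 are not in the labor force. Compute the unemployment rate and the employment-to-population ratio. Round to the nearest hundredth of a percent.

Unemployment rate ≈ 7.74%; employment-population ratio ≈ 65.41%.

Labor force = employed + unemployed = 39,960 + 3,353 = 43,313.
Working-age population = 43,313 + 17,778 = 61,091.
Unemployment rate = 3,353 / 43,313 = 7.74%.
Employment-population ratio = 39,960 / 61,091 = 65.41%.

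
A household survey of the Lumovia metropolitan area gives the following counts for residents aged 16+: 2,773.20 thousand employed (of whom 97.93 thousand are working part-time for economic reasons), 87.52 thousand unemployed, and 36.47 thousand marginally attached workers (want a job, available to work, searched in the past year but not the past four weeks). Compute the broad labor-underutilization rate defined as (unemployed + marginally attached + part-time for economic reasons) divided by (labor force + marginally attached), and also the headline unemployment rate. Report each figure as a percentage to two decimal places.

Labor force = 2,773.20 + 87.52 = 2,860.72 thousand.
Numerator = 87.52 + 36.47 + 97.93 = 221.92 thousand.
Denominator = 2,860.72 + 36.47 = 2,897.19 thousand.
Broad rate = 221.92 / 2,897.19 = 7.66%.
Headline unemployment rate = 87.52 / 2,860.72 = 3.06%.

Broad underutilization rate ≈ 7.66%; headline unemployment rate ≈ 3.06%.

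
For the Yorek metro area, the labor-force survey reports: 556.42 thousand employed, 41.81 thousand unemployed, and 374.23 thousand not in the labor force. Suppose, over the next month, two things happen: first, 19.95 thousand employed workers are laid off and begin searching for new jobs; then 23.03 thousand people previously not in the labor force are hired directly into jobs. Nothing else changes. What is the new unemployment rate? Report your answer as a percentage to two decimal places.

New unemployment rate ≈ 9.94%.

Initially, labor force = 556.42 + 41.81 = 598.23 thousand, so u = 41.81/598.23 = 6.99%.
After the first change, employed falls and unemployed rises by 19.95; labor force unchanged → E = 536.47, U = 61.76, labor force = 598.23 thousand.
After the second change, employed and labor force both rise by 23.03; unemployed unchanged → E = 559.50, U = 61.76, labor force = 621.26 thousand.
New unemployment rate = 61.76 / 621.26 = 9.94%.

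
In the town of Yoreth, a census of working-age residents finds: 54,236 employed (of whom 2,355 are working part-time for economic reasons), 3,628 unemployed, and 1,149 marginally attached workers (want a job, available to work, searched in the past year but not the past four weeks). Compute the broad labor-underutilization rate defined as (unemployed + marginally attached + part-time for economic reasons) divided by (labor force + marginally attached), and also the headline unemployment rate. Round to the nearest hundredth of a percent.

Labor force = 54,236 + 3,628 = 57,864.
Numerator = 3,628 + 1,149 + 2,355 = 7,132.
Denominator = 57,864 + 1,149 = 59,013.
Broad rate = 7,132 / 59,013 = 12.09%.
Headline unemployment rate = 3,628 / 57,864 = 6.27%.

Broad underutilization rate ≈ 12.09%; headline unemployment rate ≈ 6.27%.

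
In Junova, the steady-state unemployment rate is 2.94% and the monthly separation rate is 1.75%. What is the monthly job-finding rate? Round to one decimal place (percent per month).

Job-finding rate ≈ 57.8% per month.

From u* = s/(s+f): f = s·(1−u)/u.
f = 1.75 × (1 − 0.0294) / 0.0294 = 1.6986 / 0.0294 ≈ 57.8% per month.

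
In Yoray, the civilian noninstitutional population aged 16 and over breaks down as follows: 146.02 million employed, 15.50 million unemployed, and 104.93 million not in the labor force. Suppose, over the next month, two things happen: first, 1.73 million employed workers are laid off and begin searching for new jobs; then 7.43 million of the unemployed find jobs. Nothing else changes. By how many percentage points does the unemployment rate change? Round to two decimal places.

The unemployment rate changes by −3.53 percentage points.

Initially, labor force = 146.02 + 15.50 = 161.52 million, so u = 15.50/161.52 = 9.60%.
After the first change, employed falls and unemployed rises by 1.73; labor force unchanged → E = 144.29, U = 17.23, labor force = 161.52 million.
After the second change, unemployed falls and employed rises by 7.43; labor force unchanged → E = 151.72, U = 9.80, labor force = 161.52 million.
New unemployment rate = 9.80 / 161.52 = 6.07%.
Change = 6.07% − 9.60% = −3.53 percentage points.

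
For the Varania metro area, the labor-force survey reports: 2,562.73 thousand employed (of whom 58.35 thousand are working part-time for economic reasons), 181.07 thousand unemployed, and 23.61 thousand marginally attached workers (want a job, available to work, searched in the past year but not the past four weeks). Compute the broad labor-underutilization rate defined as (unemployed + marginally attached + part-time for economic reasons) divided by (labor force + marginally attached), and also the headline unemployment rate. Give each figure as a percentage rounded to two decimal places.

Labor force = 2,562.73 + 181.07 = 2,743.80 thousand.
Numerator = 181.07 + 23.61 + 58.35 = 263.03 thousand.
Denominator = 2,743.80 + 23.61 = 2,767.41 thousand.
Broad rate = 263.03 / 2,767.41 = 9.50%.
Headline unemployment rate = 181.07 / 2,743.80 = 6.60%.

Broad underutilization rate ≈ 9.50%; headline unemployment rate ≈ 6.60%.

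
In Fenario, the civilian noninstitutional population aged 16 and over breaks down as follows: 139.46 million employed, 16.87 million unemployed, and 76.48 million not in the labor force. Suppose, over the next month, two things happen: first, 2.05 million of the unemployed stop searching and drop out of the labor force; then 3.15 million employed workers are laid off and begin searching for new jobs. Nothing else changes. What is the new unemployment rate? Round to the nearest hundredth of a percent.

New unemployment rate ≈ 11.65%.

Initially, labor force = 139.46 + 16.87 = 156.33 million, so u = 16.87/156.33 = 10.79%.
After the first change, unemployed and labor force both fall by 2.05 → E = 139.46, U = 14.82, labor force = 154.28 million.
After the second change, employed falls and unemployed rises by 3.15; labor force unchanged → E = 136.31, U = 17.97, labor force = 154.28 million.
New unemployment rate = 17.97 / 154.28 = 11.65%.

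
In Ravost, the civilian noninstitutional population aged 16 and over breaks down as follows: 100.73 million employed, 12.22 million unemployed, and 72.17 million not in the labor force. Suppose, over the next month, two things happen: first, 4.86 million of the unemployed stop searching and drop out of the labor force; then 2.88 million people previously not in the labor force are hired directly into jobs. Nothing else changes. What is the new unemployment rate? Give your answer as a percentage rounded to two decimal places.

Initially, labor force = 100.73 + 12.22 = 112.95 million, so u = 12.22/112.95 = 10.82%.
After the first change, unemployed and labor force both fall by 4.86 → E = 100.73, U = 7.36, labor force = 108.09 million.
After the second change, employed and labor force both rise by 2.88; unemployed unchanged → E = 103.61, U = 7.36, labor force = 110.97 million.
New unemployment rate = 7.36 / 110.97 = 6.63%.

New unemployment rate ≈ 6.63%.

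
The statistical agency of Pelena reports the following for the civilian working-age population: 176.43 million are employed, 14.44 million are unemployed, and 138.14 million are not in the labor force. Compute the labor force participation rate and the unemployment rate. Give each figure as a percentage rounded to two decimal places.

Labor force = employed + unemployed = 176.43 + 14.44 = 190.87 million.
Working-age population = 190.87 + 138.14 = 329.01 million.
Unemployment rate = 14.44 / 190.87 = 7.57%.
Labor force participation rate = 190.87 / 329.01 = 58.01%.

Labor force participation rate ≈ 58.01%; unemployment rate ≈ 7.57%.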